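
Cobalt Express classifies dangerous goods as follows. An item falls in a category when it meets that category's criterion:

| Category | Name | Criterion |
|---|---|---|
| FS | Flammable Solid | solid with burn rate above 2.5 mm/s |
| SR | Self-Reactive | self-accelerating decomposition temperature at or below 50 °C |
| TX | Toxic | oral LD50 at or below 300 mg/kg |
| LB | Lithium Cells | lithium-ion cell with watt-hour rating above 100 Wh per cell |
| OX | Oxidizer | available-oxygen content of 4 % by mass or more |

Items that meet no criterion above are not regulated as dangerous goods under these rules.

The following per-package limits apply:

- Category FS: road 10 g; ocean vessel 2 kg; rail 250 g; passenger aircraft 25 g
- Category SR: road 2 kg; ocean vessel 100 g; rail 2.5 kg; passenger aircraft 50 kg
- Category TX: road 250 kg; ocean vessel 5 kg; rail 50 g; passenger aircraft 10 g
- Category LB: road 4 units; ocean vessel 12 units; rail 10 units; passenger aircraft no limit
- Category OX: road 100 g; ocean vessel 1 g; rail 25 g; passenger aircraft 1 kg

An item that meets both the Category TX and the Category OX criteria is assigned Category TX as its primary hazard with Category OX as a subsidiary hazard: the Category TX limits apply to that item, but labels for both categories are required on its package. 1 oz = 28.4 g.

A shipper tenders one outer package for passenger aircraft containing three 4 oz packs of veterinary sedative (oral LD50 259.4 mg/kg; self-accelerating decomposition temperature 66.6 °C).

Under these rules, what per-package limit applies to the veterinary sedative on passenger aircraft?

With oral LD50 259.4 mg/kg (≤ 300 mg/kg), the veterinary sedative falls in Category TX.
The passenger aircraft limit for Category TX is 10 g.

10 g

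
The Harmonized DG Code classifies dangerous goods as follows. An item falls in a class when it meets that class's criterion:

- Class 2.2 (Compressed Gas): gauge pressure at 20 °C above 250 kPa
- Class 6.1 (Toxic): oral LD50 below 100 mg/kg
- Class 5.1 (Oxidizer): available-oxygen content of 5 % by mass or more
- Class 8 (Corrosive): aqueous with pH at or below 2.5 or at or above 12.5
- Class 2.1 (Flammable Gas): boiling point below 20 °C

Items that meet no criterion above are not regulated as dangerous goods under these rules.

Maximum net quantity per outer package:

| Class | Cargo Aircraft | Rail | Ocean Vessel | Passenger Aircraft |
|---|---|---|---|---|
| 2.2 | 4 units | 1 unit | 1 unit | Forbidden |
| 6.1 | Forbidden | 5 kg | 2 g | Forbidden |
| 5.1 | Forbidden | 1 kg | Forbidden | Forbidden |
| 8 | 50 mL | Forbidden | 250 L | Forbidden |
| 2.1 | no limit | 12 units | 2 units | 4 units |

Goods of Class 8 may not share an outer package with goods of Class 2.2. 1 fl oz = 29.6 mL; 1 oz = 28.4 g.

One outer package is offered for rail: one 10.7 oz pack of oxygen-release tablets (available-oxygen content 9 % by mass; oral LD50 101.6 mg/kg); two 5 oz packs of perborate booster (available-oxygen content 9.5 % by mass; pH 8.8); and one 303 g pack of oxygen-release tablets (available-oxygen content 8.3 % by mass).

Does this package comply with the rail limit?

With available-oxygen content 9 % by mass (≥ 5 % by mass), the oxygen-release tablets fall in Class 5.1.
Available-oxygen content 9.5 % by mass meets the Class 5.1 criterion (Oxidizer), so the perborate booster is Class 5.1.
With available-oxygen content 8.3 % by mass (≥ 5 % by mass), the oxygen-release tablets fall in Class 5.1.
Class 5.1 net quantity: (one 10.7 oz pack = 303.88 g) + (two 5 oz packs = 284 g) + 303 g = 890.88 g.
890.88 g ≤ 1 kg (rail limit, Class 5.1) — within limit.

Yes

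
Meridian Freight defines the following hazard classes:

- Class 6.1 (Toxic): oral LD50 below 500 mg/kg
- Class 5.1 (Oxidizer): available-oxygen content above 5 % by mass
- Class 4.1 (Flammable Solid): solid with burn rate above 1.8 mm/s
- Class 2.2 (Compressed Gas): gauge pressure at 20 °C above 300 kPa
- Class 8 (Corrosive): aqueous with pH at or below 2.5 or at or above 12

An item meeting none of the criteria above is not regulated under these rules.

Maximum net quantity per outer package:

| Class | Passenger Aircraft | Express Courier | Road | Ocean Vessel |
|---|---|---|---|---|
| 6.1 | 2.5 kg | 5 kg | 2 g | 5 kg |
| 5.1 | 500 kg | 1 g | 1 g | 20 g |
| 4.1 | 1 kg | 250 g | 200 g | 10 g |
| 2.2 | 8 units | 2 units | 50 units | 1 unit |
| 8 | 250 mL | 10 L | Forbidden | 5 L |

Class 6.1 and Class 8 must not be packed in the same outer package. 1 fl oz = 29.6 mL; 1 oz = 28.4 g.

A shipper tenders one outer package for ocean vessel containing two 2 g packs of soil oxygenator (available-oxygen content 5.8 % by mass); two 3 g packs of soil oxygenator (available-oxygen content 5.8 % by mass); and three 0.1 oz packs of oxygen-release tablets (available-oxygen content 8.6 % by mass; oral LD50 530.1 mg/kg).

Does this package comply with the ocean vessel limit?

Yes

Soil oxygenator: available-oxygen content 5.8 % by mass > 5 % by mass → Class 5.1 (Oxidizer).
With available-oxygen content 5.8 % by mass (> 5 % by mass), the soil oxygenator falls in Class 5.1.
The oxygen-release tablets have available-oxygen content 8.6 % by mass, which is > 5 % by mass, so they are Class 5.1 (Oxidizer).
Class 5.1 net quantity: (two 2 g packs = 4 g) + (two 3 g packs = 6 g) + (three 0.1 oz packs = 8.52 g) = 18.52 g.
18.52 g ≤ 20 g (ocean vessel limit, Class 5.1) — within limit.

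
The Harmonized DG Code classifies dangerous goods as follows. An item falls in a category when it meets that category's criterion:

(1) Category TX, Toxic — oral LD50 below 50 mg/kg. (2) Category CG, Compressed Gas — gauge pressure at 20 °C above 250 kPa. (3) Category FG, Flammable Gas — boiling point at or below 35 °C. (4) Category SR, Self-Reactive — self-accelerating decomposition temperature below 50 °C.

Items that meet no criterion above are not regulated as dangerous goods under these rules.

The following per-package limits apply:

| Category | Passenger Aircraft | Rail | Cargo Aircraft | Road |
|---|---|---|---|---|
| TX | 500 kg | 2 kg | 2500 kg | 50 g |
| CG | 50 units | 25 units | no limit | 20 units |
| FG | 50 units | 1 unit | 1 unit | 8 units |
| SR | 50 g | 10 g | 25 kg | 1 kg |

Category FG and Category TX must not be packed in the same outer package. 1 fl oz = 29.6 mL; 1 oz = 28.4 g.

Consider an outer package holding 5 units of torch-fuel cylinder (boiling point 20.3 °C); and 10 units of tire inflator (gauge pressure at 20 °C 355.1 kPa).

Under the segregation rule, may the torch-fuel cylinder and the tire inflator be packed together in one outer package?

Torch-fuel cylinder: boiling point 20.3 °C ≤ 35 °C → Category FG (Flammable Gas).
Gauge pressure at 20 °C 355.1 kPa meets the Category CG criterion (Compressed Gas), so the tire inflator is Category CG.
No segregation rule bars Category FG with Category CG.

Yes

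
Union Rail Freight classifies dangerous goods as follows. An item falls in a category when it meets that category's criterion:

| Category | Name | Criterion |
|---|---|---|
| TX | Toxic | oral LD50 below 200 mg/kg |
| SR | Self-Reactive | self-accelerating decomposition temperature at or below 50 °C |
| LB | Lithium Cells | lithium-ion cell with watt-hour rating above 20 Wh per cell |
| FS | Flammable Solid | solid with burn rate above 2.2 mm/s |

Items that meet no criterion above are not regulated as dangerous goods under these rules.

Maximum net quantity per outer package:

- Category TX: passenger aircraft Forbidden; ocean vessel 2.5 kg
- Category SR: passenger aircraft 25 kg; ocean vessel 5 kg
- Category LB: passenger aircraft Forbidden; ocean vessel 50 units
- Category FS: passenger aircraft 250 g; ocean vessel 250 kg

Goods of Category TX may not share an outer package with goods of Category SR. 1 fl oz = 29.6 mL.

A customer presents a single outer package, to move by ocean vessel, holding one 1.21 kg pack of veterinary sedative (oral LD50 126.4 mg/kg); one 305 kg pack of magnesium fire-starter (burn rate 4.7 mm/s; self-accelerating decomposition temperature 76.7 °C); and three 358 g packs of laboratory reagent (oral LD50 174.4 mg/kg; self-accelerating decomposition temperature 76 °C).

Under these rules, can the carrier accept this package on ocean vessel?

Oral LD50 126.4 mg/kg meets the Category TX criterion (Toxic), so the veterinary sedative is Category TX.
Burn rate 4.7 mm/s meets the Category FS criterion (Flammable Solid), so the magnesium fire-starter is Category FS.
The laboratory reagent has oral LD50 174.4 mg/kg, which is < 200 mg/kg, so it is Category TX (Toxic).
Category TX net quantity: 1.21 kg + (three 358 g packs = 1.074 kg) = 2.284 kg.
2.284 kg is within the ocean vessel limit of 2.5 kg for Category TX.
Category FS quantity: 305 kg.
305 kg > 250 kg (ocean vessel limit, Category FS) — over the limit.
The segregation rule (Category TX with Category SR) does not apply to Category TX with Category FS.

No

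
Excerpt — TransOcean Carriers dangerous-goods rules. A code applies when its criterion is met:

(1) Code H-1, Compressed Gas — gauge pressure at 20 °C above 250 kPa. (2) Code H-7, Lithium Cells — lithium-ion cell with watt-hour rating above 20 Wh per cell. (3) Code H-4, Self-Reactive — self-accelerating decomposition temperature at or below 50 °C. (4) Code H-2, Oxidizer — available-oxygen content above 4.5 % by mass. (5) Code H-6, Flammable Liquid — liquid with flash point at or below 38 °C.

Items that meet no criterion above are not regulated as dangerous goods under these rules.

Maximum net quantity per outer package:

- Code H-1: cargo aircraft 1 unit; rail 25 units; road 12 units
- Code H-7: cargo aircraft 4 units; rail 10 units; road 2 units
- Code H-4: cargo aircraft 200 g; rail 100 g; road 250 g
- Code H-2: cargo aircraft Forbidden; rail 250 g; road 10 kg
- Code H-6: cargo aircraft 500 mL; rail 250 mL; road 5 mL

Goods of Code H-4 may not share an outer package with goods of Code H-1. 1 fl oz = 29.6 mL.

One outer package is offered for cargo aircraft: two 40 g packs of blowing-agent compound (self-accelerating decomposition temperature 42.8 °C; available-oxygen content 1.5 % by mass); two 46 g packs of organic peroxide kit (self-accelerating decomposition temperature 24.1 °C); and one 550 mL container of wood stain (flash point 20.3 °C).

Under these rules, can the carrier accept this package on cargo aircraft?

With self-accelerating decomposition temperature 42.8 °C (≤ 50 °C), the blowing-agent compound falls in Code H-4.
Organic peroxide kit: self-accelerating decomposition temperature 24.1 °C ≤ 50 °C → Code H-4 (Self-Reactive).
Flash point 20.3 °C meets the Code H-6 criterion (Flammable Liquid), so the wood stain is Code H-6.
Code H-6 quantity: 550 mL.
550 mL > 500 mL (cargo aircraft limit, Code H-6) — over the limit.
Total Code H-4: (two 40 g packs = 80 g) + (two 46 g packs = 92 g) = 172 g.
That is within the Code H-4 cargo aircraft limit of 200 g.
The segregation rule (Code H-4 with Code H-1) does not apply to Code H-6 with Code H-4.

No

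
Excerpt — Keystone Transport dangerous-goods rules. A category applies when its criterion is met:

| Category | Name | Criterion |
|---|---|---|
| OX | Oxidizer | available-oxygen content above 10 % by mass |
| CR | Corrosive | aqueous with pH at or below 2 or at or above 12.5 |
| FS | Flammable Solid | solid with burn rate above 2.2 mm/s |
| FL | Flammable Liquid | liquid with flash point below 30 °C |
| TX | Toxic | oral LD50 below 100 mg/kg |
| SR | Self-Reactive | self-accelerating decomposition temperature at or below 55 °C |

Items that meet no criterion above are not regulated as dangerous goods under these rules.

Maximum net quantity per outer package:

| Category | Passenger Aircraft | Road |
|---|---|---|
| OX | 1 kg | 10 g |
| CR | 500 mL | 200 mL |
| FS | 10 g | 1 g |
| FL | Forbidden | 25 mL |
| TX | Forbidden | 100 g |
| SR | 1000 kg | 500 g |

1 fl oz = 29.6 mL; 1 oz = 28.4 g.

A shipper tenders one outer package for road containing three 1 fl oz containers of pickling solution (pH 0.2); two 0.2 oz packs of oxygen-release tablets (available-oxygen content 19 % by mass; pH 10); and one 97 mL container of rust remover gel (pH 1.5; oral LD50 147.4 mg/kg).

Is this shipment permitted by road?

pH 0.2 meets the Category CR criterion (Corrosive), so the pickling solution is Category CR.
Available-oxygen content 19 % by mass meets the Category OX criterion (Oxidizer), so the oxygen-release tablets are Category OX.
The rust remover gel has pH 1.5, which is ≤ 2, so it is Category CR (Corrosive).
Total Category CR: (three 1 fl oz containers = 88.8 mL) + 97 mL = 185.8 mL.
185.8 mL is within the road limit of 200 mL for Category CR.
Category OX quantity: two 0.2 oz packs = 11.36 g.
11.36 g exceeds the road limit of 10 g for Category OX.

No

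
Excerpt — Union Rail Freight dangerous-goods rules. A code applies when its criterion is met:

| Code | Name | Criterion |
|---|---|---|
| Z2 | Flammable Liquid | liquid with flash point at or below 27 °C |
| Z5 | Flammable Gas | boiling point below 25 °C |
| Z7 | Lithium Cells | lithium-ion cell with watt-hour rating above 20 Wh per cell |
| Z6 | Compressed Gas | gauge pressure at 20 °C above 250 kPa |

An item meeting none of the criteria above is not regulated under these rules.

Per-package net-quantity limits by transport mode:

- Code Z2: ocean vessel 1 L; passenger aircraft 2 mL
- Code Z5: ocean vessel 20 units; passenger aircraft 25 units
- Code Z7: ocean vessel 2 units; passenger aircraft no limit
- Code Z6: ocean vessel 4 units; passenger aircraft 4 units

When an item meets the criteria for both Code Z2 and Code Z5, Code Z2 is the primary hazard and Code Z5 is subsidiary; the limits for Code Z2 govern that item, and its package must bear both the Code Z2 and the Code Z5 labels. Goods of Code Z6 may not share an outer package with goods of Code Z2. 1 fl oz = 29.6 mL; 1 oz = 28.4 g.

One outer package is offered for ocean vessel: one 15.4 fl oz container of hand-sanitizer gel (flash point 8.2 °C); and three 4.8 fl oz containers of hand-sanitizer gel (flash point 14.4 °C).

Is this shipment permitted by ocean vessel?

The hand-sanitizer gel has flash point 8.2 °C, which is ≤ 27 °C, so it is Code Z2 (Flammable Liquid).
With flash point 14.4 °C (≤ 27 °C), the hand-sanitizer gel falls in Code Z2.
Code Z2 net quantity: (one 15.4 fl oz container = 455.84 mL) + (three 4.8 fl oz containers = 426.24 mL) = 882.08 mL.
882.08 mL is within the ocean vessel limit of 1 L for Code Z2.

Yes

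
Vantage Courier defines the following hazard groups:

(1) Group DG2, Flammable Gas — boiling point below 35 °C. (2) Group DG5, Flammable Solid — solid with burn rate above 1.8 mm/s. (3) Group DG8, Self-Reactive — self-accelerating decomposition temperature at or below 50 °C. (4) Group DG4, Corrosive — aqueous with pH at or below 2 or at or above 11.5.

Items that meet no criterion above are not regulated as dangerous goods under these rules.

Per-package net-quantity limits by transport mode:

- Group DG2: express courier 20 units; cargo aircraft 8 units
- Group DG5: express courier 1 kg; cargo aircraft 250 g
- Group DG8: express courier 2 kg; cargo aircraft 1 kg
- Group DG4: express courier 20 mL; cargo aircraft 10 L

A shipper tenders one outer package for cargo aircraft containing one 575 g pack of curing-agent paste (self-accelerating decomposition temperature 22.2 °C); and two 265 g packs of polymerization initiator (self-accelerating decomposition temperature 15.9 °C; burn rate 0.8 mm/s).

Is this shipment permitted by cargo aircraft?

No

Curing-agent paste: self-accelerating decomposition temperature 22.2 °C ≤ 50 °C → Group DG8 (Self-Reactive).
The polymerization initiator has self-accelerating decomposition temperature 15.9 °C, which is ≤ 50 °C, so it is Group DG8 (Self-Reactive).
Group DG8 net quantity: 575 g + (two 265 g packs = 530 g) = 1.105 kg.
1.105 kg exceeds the cargo aircraft limit of 1 kg for Group DG8.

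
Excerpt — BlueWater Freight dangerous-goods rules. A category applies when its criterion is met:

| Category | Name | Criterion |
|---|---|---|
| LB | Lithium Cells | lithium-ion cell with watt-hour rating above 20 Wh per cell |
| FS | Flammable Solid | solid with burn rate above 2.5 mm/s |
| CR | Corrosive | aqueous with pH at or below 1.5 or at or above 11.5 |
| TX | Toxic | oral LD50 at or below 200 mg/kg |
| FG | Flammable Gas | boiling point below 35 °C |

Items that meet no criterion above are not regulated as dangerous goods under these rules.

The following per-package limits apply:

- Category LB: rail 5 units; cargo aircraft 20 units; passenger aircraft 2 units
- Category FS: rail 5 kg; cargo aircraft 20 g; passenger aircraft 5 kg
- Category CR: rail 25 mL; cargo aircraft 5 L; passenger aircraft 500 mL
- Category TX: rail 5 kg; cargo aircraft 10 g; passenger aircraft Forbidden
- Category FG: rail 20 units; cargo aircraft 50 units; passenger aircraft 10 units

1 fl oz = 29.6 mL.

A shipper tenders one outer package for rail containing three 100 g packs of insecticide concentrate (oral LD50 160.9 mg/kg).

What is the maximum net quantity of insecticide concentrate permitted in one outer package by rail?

Insecticide concentrate: oral LD50 160.9 mg/kg ≤ 200 mg/kg → Category TX (Toxic).
The rail limit for Category TX is 5 kg.

5 kg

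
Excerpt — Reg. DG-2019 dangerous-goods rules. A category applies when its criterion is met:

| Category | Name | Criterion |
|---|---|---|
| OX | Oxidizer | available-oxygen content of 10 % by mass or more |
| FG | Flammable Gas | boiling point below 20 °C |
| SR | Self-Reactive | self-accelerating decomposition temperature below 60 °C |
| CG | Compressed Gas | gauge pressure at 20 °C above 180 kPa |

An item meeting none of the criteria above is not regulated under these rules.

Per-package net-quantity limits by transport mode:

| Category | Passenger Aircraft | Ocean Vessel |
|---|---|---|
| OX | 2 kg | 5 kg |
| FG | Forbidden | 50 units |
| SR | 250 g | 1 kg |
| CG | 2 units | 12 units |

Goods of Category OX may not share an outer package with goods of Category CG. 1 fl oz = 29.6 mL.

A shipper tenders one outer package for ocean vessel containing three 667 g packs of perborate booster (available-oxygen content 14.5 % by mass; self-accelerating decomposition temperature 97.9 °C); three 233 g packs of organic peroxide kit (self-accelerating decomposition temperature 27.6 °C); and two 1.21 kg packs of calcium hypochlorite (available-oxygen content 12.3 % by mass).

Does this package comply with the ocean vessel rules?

Yes

Available-oxygen content 14.5 % by mass meets the Category OX criterion (Oxidizer), so the perborate booster is Category OX.
With self-accelerating decomposition temperature 27.6 °C (< 60 °C), the organic peroxide kit falls in Category SR.
Calcium hypochlorite: available-oxygen content 12.3 % by mass ≥ 10 % by mass → Category OX (Oxidizer).
Total Category OX: (three 667 g packs = 2.001 kg) + (two 1.21 kg packs = 2.42 kg) = 4.421 kg.
4.421 kg ≤ 5 kg (ocean vessel limit, Category OX) — within limit.
Category SR quantity: three 233 g packs = 699 g.
699 g ≤ 1 kg (ocean vessel limit, Category SR) — within limit.
The segregation rule (Category OX with Category CG) does not apply to Category OX with Category SR.
Every hazard category is within its ocean vessel limit and no segregation rule is violated.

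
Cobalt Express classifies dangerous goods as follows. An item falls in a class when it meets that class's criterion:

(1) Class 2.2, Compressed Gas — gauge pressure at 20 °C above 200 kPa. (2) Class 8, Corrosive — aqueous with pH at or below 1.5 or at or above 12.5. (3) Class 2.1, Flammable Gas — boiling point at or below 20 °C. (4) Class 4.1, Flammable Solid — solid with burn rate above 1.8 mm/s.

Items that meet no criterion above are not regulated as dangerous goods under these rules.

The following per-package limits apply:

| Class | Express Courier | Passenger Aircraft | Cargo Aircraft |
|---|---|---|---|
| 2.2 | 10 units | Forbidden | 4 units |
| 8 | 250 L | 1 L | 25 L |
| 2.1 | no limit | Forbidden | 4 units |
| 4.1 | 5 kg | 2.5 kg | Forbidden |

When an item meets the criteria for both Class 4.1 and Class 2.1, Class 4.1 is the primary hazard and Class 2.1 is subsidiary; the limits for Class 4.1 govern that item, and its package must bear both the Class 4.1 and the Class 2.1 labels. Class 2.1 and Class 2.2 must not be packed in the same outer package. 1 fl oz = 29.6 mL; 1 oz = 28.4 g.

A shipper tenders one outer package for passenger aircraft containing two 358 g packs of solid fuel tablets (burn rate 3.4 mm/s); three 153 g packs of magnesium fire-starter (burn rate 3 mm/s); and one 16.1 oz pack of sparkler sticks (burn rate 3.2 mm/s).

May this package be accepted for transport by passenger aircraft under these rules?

Solid fuel tablets: burn rate 3.4 mm/s > 1.8 mm/s → Class 4.1 (Flammable Solid).
Magnesium fire-starter: burn rate 3 mm/s > 1.8 mm/s → Class 4.1 (Flammable Solid).
Sparkler sticks: burn rate 3.2 mm/s > 1.8 mm/s → Class 4.1 (Flammable Solid).
Total Class 4.1: (two 358 g packs = 716 g) + (three 153 g packs = 459 g) + (one 16.1 oz pack = 457.24 g) = 1632.24 g.
1632.24 g ≤ 2.5 kg (passenger aircraft limit, Class 4.1) — within limit.

Yes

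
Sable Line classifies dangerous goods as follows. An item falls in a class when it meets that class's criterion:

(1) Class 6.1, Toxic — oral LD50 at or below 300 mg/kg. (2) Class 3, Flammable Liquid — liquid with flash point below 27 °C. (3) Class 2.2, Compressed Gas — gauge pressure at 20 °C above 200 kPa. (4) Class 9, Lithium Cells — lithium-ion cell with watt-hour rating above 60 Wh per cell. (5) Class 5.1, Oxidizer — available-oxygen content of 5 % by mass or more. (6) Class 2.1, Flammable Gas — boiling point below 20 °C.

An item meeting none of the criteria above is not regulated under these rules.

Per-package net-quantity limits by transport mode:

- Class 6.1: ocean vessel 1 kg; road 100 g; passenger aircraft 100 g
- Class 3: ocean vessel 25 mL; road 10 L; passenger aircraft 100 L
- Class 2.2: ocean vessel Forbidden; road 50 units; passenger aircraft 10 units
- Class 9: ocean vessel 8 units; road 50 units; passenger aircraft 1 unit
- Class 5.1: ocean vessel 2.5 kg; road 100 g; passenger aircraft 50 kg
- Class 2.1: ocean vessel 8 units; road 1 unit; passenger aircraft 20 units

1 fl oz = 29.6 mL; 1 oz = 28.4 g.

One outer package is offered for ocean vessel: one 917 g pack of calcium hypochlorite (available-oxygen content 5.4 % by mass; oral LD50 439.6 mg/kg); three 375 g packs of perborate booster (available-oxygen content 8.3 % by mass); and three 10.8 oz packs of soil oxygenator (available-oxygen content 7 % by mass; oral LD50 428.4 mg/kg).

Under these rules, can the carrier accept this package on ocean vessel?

No

Calcium hypochlorite: available-oxygen content 5.4 % by mass ≥ 5 % by mass → Class 5.1 (Oxidizer).
With available-oxygen content 8.3 % by mass (≥ 5 % by mass), the perborate booster falls in Class 5.1.
The soil oxygenator has available-oxygen content 7 % by mass, which is ≥ 5 % by mass, so it is Class 5.1 (Oxidizer).
Total Class 5.1: 917 g + (three 375 g packs = 1.125 kg) + (three 10.8 oz packs = 920.16 g) = 2962.16 g.
2962.16 g exceeds the ocean vessel limit of 2.5 kg for Class 5.1.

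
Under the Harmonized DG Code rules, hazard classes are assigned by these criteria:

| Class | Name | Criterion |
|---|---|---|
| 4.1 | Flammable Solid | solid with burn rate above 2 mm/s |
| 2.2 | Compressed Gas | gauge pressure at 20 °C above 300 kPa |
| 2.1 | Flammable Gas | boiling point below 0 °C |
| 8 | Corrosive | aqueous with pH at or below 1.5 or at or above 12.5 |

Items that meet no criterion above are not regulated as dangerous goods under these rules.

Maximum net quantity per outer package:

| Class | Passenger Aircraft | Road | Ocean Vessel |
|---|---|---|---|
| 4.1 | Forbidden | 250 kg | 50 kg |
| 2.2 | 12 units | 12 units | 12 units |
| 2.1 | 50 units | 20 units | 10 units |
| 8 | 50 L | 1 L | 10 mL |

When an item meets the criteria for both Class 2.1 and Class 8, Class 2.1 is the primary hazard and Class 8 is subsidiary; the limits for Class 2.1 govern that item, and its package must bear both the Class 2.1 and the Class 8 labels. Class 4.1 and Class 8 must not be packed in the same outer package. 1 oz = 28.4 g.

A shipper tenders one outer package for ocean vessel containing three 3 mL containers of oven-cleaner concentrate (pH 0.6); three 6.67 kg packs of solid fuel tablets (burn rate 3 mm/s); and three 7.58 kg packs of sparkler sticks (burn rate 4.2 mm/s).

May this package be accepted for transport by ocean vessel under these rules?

No

With pH 0.6 (≤ 1.5), the oven-cleaner concentrate falls in Class 8.
Burn rate 3 mm/s meets the Class 4.1 criterion (Flammable Solid), so the solid fuel tablets are Class 4.1.
Sparkler sticks: burn rate 4.2 mm/s > 2 mm/s → Class 4.1 (Flammable Solid).
Total Class 4.1: (three 6.67 kg packs = 20.01 kg) + (three 7.58 kg packs = 22.74 kg) = 42.75 kg.
42.75 kg ≤ 50 kg (ocean vessel limit, Class 4.1) — within limit.
Class 8 quantity: three 3 mL containers = 9 mL.
That is within the Class 8 ocean vessel limit of 10 mL.
Class 4.1 and Class 8 may not share an outer package.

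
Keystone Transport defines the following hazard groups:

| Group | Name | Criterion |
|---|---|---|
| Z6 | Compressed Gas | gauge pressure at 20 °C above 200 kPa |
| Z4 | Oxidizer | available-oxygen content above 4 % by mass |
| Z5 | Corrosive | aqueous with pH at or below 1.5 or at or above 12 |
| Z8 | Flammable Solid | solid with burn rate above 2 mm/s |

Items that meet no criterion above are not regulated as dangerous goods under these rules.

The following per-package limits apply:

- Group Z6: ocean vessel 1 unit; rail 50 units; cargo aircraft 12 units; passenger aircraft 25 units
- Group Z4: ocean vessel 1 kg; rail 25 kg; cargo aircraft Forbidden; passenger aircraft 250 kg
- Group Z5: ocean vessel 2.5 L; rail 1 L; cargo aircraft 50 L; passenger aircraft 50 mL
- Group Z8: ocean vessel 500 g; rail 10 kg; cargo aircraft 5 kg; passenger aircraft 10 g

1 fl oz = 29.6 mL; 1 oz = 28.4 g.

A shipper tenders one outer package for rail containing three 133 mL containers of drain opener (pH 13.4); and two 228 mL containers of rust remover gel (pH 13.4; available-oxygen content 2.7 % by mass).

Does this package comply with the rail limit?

Yes

pH 13.4 meets the Group Z5 criterion (Corrosive), so the drain opener is Group Z5.
Rust remover gel: pH 13.4 ≥ 12 → Group Z5 (Corrosive).
Total Group Z5: (three 133 mL containers = 399 mL) + (two 228 mL containers = 456 mL) = 855 mL.
That is within the Group Z5 rail limit of 1 L.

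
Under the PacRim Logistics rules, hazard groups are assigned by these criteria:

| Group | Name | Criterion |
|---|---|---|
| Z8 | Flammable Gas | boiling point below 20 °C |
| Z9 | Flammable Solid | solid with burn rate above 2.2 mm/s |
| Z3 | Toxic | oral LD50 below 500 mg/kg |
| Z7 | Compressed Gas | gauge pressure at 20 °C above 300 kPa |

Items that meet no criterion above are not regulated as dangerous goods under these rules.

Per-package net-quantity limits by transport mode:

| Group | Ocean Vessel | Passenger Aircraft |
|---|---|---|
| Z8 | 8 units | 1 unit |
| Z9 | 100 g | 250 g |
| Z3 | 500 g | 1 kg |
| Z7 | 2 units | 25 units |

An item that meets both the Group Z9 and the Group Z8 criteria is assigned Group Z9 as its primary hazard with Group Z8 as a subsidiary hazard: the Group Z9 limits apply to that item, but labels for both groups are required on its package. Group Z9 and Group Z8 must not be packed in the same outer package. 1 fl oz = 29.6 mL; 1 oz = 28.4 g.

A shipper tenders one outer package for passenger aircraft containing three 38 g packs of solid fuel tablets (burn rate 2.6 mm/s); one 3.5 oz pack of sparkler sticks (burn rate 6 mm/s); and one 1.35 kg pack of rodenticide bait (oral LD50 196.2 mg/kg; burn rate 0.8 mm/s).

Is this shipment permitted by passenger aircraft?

With burn rate 2.6 mm/s (> 2.2 mm/s), the solid fuel tablets fall in Group Z9.
With burn rate 6 mm/s (> 2.2 mm/s), the sparkler sticks fall in Group Z9.
Oral LD50 196.2 mg/kg meets the Group Z3 criterion (Toxic), so the rodenticide bait is Group Z3.
Group Z9 net quantity: (three 38 g packs = 114 g) + (one 3.5 oz pack = 99.4 g) = 213.4 g.
That is within the Group Z9 passenger aircraft limit of 250 g.
Group Z3 quantity: 1.35 kg.
That exceeds the Group Z3 passenger aircraft limit of 1 kg.
The segregation rule (Group Z9 with Group Z8) does not apply to Group Z9 with Group Z3.

No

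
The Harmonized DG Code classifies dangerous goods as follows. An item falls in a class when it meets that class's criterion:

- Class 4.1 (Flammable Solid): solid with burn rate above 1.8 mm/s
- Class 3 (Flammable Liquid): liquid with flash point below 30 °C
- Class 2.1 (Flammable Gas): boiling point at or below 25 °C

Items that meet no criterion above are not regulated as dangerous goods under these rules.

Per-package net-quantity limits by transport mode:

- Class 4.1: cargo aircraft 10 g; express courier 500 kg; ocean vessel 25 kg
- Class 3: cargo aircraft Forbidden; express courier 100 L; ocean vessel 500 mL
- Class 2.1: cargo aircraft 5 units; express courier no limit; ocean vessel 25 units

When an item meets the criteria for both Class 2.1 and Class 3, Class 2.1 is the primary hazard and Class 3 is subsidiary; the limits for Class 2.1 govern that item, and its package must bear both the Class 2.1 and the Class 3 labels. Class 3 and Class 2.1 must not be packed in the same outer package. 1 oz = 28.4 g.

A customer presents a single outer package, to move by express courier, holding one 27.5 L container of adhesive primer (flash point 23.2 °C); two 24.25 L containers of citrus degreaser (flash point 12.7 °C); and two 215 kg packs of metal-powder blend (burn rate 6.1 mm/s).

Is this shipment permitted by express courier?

Flash point 23.2 °C meets the Class 3 criterion (Flammable Liquid), so the adhesive primer is Class 3.
Flash point 12.7 °C meets the Class 3 criterion (Flammable Liquid), so the citrus degreaser is Class 3.
The metal-powder blend has burn rate 6.1 mm/s, which is > 1.8 mm/s, so it is Class 4.1 (Flammable Solid).
Class 3 net quantity: 27.5 L + (two 24.25 L containers = 48.5 L) = 76 L.
76 L is within the express courier limit of 100 L for Class 3.
Class 4.1 quantity: two 215 kg packs = 430 kg.
430 kg is within the express courier limit of 500 kg for Class 4.1.
The segregation rule (Class 3 with Class 2.1) does not apply to Class 3 with Class 4.1.
Every hazard class is within its express courier limit and no segregation rule is violated.

Yes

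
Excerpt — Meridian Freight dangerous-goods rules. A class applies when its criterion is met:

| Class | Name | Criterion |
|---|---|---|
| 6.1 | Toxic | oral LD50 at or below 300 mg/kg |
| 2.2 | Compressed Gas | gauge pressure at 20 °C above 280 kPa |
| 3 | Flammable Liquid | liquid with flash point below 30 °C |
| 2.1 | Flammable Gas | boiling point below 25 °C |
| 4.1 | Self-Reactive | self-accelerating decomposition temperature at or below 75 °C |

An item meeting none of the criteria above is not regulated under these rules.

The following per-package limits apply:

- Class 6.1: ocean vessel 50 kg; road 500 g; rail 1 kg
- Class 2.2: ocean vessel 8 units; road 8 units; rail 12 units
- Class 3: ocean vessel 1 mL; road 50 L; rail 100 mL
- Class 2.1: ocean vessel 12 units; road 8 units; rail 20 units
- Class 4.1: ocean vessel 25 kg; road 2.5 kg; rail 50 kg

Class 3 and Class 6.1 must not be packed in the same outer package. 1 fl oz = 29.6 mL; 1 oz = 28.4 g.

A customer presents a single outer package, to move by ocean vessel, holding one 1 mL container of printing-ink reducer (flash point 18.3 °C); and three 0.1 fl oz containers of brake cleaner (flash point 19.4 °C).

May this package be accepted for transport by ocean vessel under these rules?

No

With flash point 18.3 °C (< 30 °C), the printing-ink reducer falls in Class 3.
Brake cleaner: flash point 19.4 °C < 30 °C → Class 3 (Flammable Liquid).
Total Class 3: 1 mL + (three 0.1 fl oz containers = 8.88 mL) = 9.88 mL.
That exceeds the Class 3 ocean vessel limit of 1 mL.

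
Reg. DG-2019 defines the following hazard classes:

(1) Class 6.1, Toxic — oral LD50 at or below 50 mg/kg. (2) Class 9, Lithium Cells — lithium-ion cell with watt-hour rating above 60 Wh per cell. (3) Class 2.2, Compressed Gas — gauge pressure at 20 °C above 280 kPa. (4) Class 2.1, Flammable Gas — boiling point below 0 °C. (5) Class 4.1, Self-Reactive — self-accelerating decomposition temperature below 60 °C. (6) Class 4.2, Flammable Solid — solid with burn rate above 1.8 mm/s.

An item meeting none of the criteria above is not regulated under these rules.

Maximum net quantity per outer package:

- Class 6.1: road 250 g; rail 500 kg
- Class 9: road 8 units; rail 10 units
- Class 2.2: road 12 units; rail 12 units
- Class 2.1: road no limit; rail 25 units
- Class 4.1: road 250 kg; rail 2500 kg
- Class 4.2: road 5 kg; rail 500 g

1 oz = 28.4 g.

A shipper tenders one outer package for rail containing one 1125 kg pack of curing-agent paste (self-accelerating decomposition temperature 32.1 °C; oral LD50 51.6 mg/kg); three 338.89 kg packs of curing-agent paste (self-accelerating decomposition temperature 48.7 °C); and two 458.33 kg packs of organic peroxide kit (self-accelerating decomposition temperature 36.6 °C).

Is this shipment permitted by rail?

With self-accelerating decomposition temperature 32.1 °C (< 60 °C), the curing-agent paste falls in Class 4.1.
Curing-agent paste: self-accelerating decomposition temperature 48.7 °C < 60 °C → Class 4.1 (Self-Reactive).
Organic peroxide kit: self-accelerating decomposition temperature 36.6 °C < 60 °C → Class 4.1 (Self-Reactive).
Class 4.1 net quantity: 1125 kg + (three 338.89 kg packs = 1016.67 kg) + (two 458.33 kg packs = 916.66 kg) = 3058.33 kg.
3058.33 kg exceeds the rail limit of 2500 kg for Class 4.1.

No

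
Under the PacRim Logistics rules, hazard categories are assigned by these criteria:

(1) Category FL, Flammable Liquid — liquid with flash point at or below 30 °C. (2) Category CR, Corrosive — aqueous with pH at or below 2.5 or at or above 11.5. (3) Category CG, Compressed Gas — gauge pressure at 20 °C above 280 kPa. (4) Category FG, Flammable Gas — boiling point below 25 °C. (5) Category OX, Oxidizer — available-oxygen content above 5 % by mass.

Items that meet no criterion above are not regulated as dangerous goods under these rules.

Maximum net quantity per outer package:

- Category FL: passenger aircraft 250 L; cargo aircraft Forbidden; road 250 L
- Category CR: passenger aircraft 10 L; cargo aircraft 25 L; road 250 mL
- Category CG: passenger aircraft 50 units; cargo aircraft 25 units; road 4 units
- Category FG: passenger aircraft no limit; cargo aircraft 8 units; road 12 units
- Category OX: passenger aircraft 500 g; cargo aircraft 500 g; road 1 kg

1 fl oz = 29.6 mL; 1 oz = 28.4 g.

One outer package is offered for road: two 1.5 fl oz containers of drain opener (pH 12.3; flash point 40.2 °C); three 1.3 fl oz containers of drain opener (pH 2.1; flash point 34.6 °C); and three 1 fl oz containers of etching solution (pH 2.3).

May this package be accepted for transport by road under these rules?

No

The drain opener has pH 12.3, which is ≥ 11.5, so it is Category CR (Corrosive).
Drain opener: pH 2.1 ≤ 2.5 → Category CR (Corrosive).
The etching solution has pH 2.3, which is ≤ 2.5, so it is Category CR (Corrosive).
Category CR net quantity: (two 1.5 fl oz containers = 88.8 mL) + (three 1.3 fl oz containers = 115.44 mL) + (three 1 fl oz containers = 88.8 mL) = 293.04 mL.
293.04 mL exceeds the road limit of 250 mL for Category CR.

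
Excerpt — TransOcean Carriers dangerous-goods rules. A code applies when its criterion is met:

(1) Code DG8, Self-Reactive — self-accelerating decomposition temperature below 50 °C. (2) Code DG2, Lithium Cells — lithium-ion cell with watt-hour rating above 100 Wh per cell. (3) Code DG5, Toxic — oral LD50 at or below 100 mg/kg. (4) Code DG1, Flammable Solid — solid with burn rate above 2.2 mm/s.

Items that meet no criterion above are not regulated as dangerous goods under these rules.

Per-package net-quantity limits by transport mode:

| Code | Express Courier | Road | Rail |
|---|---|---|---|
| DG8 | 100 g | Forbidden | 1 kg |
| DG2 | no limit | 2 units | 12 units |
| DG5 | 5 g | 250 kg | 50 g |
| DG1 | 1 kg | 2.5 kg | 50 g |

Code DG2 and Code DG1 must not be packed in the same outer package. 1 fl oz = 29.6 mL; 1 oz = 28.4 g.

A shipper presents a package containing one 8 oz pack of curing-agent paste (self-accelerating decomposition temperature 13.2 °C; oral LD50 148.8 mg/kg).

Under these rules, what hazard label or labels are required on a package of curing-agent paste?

Curing-agent paste: self-accelerating decomposition temperature 13.2 °C < 50 °C → Code DG8 (Self-Reactive).
Only the Code DG8 label is required.

Code DG8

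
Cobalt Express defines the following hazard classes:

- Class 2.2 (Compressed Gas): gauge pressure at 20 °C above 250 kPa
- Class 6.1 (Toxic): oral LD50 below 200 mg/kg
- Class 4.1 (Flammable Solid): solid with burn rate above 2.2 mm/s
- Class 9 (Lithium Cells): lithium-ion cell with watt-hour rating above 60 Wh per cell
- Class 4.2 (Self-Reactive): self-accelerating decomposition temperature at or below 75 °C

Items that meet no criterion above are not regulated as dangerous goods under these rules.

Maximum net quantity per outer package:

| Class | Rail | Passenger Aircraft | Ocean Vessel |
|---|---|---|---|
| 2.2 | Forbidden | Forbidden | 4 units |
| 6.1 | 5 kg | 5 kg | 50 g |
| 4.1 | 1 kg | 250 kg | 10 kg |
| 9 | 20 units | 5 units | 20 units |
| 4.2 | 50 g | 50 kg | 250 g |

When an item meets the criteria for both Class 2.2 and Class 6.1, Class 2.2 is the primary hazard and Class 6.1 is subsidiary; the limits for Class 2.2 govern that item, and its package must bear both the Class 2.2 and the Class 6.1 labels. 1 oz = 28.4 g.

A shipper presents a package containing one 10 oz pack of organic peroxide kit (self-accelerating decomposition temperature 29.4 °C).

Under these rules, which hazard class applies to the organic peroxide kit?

Class 4.2

The organic peroxide kit has self-accelerating decomposition temperature 29.4 °C, which is ≤ 75 °C, so it is Class 4.2 (Self-Reactive).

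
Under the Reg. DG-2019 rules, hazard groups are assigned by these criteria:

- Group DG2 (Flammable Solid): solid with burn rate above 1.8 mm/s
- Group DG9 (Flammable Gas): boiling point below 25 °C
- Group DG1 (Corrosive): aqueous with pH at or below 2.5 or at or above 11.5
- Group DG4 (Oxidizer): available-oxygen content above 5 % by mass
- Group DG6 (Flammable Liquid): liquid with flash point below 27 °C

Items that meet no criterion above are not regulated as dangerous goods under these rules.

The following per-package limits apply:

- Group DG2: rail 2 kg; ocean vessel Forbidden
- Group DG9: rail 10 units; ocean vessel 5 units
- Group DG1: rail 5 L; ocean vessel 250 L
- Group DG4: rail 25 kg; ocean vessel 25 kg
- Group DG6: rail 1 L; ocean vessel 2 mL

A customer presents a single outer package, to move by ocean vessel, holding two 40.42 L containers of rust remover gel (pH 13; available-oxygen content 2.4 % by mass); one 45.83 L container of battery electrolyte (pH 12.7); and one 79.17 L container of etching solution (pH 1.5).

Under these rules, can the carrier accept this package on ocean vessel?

With pH 13 (≥ 11.5), the rust remover gel falls in Group DG1.
Battery electrolyte: pH 12.7 ≥ 11.5 → Group DG1 (Corrosive).
Etching solution: pH 1.5 ≤ 2.5 → Group DG1 (Corrosive).
Total Group DG1: (two 40.42 L containers = 80.84 L) + 45.83 L + 79.17 L = 205.84 L.
205.84 L is within the ocean vessel limit of 250 L for Group DG1.

Yes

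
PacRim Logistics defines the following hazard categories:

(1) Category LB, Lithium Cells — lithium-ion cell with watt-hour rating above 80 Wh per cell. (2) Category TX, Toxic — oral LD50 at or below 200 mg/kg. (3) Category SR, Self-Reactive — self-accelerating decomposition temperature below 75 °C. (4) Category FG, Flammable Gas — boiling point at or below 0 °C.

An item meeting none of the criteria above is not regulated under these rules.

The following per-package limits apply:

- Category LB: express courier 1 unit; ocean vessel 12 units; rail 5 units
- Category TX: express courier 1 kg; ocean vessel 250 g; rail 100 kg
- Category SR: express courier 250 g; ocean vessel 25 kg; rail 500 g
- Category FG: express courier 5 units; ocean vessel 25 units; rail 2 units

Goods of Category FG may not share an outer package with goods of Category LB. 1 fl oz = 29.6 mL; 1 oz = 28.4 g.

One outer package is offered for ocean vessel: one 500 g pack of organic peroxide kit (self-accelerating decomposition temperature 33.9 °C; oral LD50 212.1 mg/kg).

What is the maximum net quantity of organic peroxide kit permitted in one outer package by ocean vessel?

Organic peroxide kit: self-accelerating decomposition temperature 33.9 °C < 75 °C → Category SR (Self-Reactive).
The ocean vessel limit for Category SR is 25 kg.

25 kg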